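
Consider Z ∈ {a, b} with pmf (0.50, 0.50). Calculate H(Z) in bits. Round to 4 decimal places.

H(Z) = −Σ p·log₂ p.
  −(0.50)·log₂(0.50) = 0.50000
  −(0.50)·log₂(0.50) = 0.50000
Sum: 0.50000 + 0.50000 = 1.0000 bits.

1.0000 bits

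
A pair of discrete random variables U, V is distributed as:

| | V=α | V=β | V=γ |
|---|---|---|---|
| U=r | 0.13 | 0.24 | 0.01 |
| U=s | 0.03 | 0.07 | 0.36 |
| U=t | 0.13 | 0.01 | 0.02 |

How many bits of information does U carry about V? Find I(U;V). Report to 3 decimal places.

0.586 bits

Marginals: p(U) = (0.3800, 0.4600, 0.1600), p(V) = (0.2900, 0.3200, 0.3900).
I(U;V) = H(U) + H(V) − H(U,V).
H(U) = 1.4688, H(V) = 1.5737, H(U,V) = 2.4561.
I(U;V) = 1.4688 + 1.5737 − 2.4561 = 0.586 bits.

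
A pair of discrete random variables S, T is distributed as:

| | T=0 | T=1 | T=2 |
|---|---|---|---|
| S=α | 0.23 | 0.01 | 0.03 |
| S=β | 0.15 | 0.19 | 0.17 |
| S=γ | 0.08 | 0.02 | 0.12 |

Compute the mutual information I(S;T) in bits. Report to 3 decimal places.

0.230 bits

Marginals: p(S) = (0.2700, 0.5100, 0.2200), p(T) = (0.4600, 0.2200, 0.3200).
I(S;T) = H(S) + H(T) − H(S,T).
H(S) = 1.4860, H(T) = 1.5219, H(S,T) = 2.7777.
I(S;T) = 1.4860 + 1.5219 − 2.7777 = 0.230 bits.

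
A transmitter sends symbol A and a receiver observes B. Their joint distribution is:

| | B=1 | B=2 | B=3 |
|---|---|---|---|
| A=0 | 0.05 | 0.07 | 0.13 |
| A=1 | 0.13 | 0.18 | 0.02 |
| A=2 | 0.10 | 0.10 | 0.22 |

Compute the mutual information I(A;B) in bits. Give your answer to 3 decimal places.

Marginals: p(A) = (0.2500, 0.3300, 0.4200), p(B) = (0.2800, 0.3500, 0.3700).
I(A;B) = Σ p(x,y)·log₂[p(x,y)/(p(x)p(y))].
  (0,1): 0.05·log₂(0.7143) = -0.0243
  (0,2): 0.07·log₂(0.8000) = -0.0225
  (0,3): 0.13·log₂(1.4054) = 0.0638
  (1,1): 0.13·log₂(1.4069) = 0.0640
  (1,2): 0.18·log₂(1.5584) = 0.1152
  (1,3): 0.02·log₂(0.1638) = -0.0522
  (2,1): 0.10·log₂(0.8503) = -0.0234
  (2,2): 0.10·log₂(0.6803) = -0.0556
  (2,3): 0.22·log₂(1.4157) = 0.1103
Sum = 0.175 bits.

0.175 bits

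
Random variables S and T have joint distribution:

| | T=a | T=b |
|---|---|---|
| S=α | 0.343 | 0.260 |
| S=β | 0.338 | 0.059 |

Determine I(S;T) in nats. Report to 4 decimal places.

0.0470 nats

Marginals: p(S) = (0.6030, 0.3970), p(T) = (0.6810, 0.3190).
I(S;T) = H(S) + H(T) − H(S,T).
H(S) = 0.6718, H(T) = 0.6261, H(S,T) = 1.2509.
I(S;T) = 0.6718 + 0.6261 − 1.2509 = 0.0470 nats.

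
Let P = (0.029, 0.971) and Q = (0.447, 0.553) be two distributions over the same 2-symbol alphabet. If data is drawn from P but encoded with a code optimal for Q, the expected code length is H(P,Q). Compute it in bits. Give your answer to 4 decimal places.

H(P,Q) = −Σ p·log₂ q.
  −0.029·log₂(0.447) = 0.03369
  −0.971·log₂(0.553) = 0.82986
H(P,Q) = 0.8636 bits.

0.8636 bits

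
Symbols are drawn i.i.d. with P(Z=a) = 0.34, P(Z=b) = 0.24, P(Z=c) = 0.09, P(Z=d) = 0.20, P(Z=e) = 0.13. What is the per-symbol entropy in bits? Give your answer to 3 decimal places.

H(Z) = −Σ p·log₂ p.
  −(0.34)·log₂(0.34) = 0.5292
  −(0.24)·log₂(0.24) = 0.4941
  −(0.09)·log₂(0.09) = 0.3127
  −(0.20)·log₂(0.20) = 0.4644
  −(0.13)·log₂(0.13) = 0.3826
Sum: 0.5292 + 0.4941 + 0.3127 + 0.4644 + 0.3826 = 2.183 bits.

2.183 bits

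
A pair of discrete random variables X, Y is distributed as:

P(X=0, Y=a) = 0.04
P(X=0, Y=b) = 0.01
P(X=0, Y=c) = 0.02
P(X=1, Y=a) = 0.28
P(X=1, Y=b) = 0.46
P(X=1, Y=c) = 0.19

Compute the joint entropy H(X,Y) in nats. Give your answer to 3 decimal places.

1.282 nats

H(X,Y) = −Σ p(x,y)·ln p(x,y) over all 6 cells.
  cell (0,a): −0.04·ln0.04 = 0.1288
  cell (0,b): −0.01·ln0.01 = 0.0461
  cell (0,c): −0.02·ln0.02 = 0.0782
  cell (1,a): −0.28·ln0.28 = 0.3564
  cell (1,b): −0.46·ln0.46 = 0.3572
  cell (1,c): −0.19·ln0.19 = 0.3155
Sum = 1.282 nats.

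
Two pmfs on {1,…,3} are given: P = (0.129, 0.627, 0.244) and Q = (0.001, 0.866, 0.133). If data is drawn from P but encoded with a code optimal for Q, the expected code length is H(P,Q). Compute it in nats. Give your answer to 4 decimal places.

1.4736 nats

H(P,Q) = −Σ p·ln q.
  −0.129·ln(0.001) = 0.89110
  −0.627·ln(0.866) = 0.09021
  −0.244·ln(0.133) = 0.49225
H(P,Q) = 1.4736 nats.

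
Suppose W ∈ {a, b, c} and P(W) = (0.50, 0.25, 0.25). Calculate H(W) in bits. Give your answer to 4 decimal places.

1.5000 bits

H(W) = −Σ p·log₂ p.
  −(0.50)·log₂(0.50) = 0.50000
  −(0.25)·log₂(0.25) = 0.50000
  −(0.25)·log₂(0.25) = 0.50000
Sum: 0.50000 + 0.50000 + 0.50000 = 1.5000 bits.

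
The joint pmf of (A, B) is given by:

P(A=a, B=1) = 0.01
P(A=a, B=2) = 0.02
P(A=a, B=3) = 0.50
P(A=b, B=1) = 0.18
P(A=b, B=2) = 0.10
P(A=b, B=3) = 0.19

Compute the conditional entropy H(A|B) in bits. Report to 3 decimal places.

Marginals: p(A) = (0.5300, 0.4700), p(B) = (0.1900, 0.1200, 0.6900).
H(A|B) = Σ p(B) · H(A|B=·).
  B=1: p=0.1900, H(A|B=1) = 0.2975
  B=2: p=0.1200, H(A|B=2) = 0.6500
  B=3: p=0.6900, H(A|B=3) = 0.8491
Weighted sum = 0.720 bits.

0.720 bits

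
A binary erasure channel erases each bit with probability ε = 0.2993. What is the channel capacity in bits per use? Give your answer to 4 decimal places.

Binary erasure channel: capacity C = 1 − ε.
C = 1 − 0.2993 = 0.7007 bits per channel use.

0.7007 bits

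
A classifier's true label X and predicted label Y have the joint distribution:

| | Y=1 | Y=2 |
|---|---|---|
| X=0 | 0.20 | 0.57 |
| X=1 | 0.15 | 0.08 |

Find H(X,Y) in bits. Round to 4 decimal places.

H(X,Y) = −Σ p(x,y)·log₂ p(x,y) over all 4 cells.
  cell (0,1): −0.20·log₂0.20 = 0.46439
  cell (0,2): −0.57·log₂0.57 = 0.46225
  cell (1,1): −0.15·log₂0.15 = 0.41054
  cell (1,2): −0.08·log₂0.08 = 0.29151
Sum = 1.6287 bits.

1.6287 bits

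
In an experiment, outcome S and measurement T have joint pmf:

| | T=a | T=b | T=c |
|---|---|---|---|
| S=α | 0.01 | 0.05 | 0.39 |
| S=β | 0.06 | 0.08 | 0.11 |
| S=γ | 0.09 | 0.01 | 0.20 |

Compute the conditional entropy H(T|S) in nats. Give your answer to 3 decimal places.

Chain rule: H(T|S) = H(S,T) − H(S).
Marginals: p(S) = (0.4500, 0.2500, 0.3000), p(T) = (0.1600, 0.1400, 0.7000).
H(S,T) = 1.7614 nats; H(S) = 1.0671 nats.
H(T|S) = 1.7614 − 1.0671 = 0.694 nats.

0.694 nats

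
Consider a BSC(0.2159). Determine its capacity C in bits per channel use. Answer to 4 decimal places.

0.2474 bits

Binary symmetric channel: C = 1 − h₂(ε) where h₂ is the binary entropy function.
h₂(0.2159) = −0.2159·log₂0.2159 − 0.7841·log₂0.7841 = 0.7526.
C = 1 − 0.7526 = 0.2474 bits per channel use.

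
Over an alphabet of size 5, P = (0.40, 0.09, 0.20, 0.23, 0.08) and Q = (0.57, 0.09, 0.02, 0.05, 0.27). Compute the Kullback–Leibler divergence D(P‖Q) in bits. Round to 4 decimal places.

D(P‖Q) = Σ p·log₂(p/q).
  0.40·log₂(0.40/0.57) = -0.20438
  0.09·log₂(0.09/0.09) = 0.00000
  0.20·log₂(0.20/0.02) = 0.66439
  0.23·log₂(0.23/0.05) = 0.50638
  0.08·log₂(0.08/0.27) = -0.14039
D(P‖Q) = 0.8260 bits.

0.8260 bits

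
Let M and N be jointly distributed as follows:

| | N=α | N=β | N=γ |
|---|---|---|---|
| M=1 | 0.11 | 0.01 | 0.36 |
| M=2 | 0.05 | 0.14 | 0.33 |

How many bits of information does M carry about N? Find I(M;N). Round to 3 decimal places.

0.113 bits

Marginals: p(M) = (0.4800, 0.5200), p(N) = (0.1600, 0.1500, 0.6900).
I(M;N) = H(M) + H(N) − H(M,N).
H(M) = 0.9988, H(N) = 1.2029, H(M,N) = 2.0884.
I(M;N) = 0.9988 + 1.2029 − 2.0884 = 0.113 bits.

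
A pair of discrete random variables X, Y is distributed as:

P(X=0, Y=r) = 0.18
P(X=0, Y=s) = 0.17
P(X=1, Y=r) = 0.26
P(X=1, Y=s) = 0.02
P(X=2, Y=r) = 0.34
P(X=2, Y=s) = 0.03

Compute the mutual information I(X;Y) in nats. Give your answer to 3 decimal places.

0.108 nats

Marginals: p(X) = (0.3500, 0.2800, 0.3700), p(Y) = (0.7800, 0.2200).
I(X;Y) = Σ p(x,y)·ln[p(x,y)/(p(x)p(y))].
  (0,r): 0.18·ln(0.6593) = -0.0750
  (0,s): 0.17·ln(2.2078) = 0.1346
  (1,r): 0.26·ln(1.1905) = 0.0453
  (1,s): 0.02·ln(0.3247) = -0.0225
  (2,r): 0.34·ln(1.1781) = 0.0557
  (2,s): 0.03·ln(0.3686) = -0.0299
Sum = 0.108 nats.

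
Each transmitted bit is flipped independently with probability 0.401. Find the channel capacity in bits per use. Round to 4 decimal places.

0.0285 bits

Binary symmetric channel: C = 1 − h₂(ε) where h₂ is the binary entropy function.
h₂(0.401) = −0.401·log₂0.401 − 0.599·log₂0.599 = 0.9715.
C = 1 − 0.9715 = 0.0285 bits per channel use.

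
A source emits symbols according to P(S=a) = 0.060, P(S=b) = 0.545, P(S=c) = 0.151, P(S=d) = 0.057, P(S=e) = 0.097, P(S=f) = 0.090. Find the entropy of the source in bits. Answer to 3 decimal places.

H(S) = −Σ p·log₂ p.
  −(0.060)·log₂(0.060) = 0.2435
  −(0.545)·log₂(0.545) = 0.4772
  −(0.151)·log₂(0.151) = 0.4118
  −(0.057)·log₂(0.057) = 0.2356
  −(0.097)·log₂(0.097) = 0.3265
  −(0.090)·log₂(0.090) = 0.3127
Sum: 0.2435 + 0.4772 + 0.4118 + 0.2356 + 0.3265 + 0.3127 = 2.007 bits.

2.007 bits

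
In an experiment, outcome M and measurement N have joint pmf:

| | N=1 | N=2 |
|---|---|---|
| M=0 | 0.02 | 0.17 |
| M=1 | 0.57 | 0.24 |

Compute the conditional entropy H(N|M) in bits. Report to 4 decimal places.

Marginals: p(M) = (0.1900, 0.8100), p(N) = (0.5900, 0.4100).
H(N|M) = Σ p(M) · H(N|M=·).
  M=0: p=0.1900, H(N|M=0) = 0.4855
  M=1: p=0.8100, H(N|M=1) = 0.8767
Weighted sum = 0.8024 bits.

0.8024 bits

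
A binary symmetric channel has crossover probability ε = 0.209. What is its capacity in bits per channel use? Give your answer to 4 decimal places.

Binary symmetric channel: C = 1 − h₂(ε) where h₂ is the binary entropy function.
h₂(0.209) = −0.209·log₂0.209 − 0.791·log₂0.791 = 0.7396.
C = 1 − 0.7396 = 0.2604 bits per channel use.

0.2604 bits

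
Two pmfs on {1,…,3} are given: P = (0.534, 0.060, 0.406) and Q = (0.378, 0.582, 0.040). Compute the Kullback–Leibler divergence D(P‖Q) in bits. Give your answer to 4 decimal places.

D(P‖Q) = Σ p·log₂(p/q).
  0.534·log₂(0.534/0.378) = 0.26617
  0.060·log₂(0.060/0.582) = -0.19668
  0.406·log₂(0.406/0.040) = 1.35742
D(P‖Q) = 1.4269 bits.

1.4269 bits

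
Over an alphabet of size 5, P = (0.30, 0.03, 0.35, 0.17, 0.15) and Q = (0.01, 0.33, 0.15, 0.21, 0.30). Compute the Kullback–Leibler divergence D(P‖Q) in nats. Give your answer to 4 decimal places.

D(P‖Q) = Σ p·ln(p/q).
  0.30·ln(0.30/0.01) = 1.02036
  0.03·ln(0.03/0.33) = -0.07194
  0.35·ln(0.35/0.15) = 0.29655
  0.17·ln(0.17/0.21) = -0.03592
  0.15·ln(0.15/0.30) = -0.10397
D(P‖Q) = 1.1051 nats.

1.1051 nats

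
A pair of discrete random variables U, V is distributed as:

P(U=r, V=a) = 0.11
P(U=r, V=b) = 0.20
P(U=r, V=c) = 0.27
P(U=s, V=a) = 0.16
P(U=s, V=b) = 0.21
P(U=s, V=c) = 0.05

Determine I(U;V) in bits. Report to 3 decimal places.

Marginals: p(U) = (0.5800, 0.4200), p(V) = (0.2700, 0.4100, 0.3200).
I(U;V) = Σ p(x,y)·log₂[p(x,y)/(p(x)p(y))].
  (r,a): 0.11·log₂(0.7024) = -0.0561
  (r,b): 0.20·log₂(0.8410) = -0.0499
  (r,c): 0.27·log₂(1.4547) = 0.1460
  (s,a): 0.16·log₂(1.4109) = 0.0795
  (s,b): 0.21·log₂(1.2195) = 0.0601
  (s,c): 0.05·log₂(0.3720) = -0.0713
Sum = 0.108 bits.

0.108 bits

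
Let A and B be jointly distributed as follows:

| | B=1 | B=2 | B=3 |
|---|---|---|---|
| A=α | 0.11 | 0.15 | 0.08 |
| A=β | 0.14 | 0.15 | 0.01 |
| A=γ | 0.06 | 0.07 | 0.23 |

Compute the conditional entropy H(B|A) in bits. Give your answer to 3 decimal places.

Chain rule: H(B|A) = H(A,B) − H(A).
Marginals: p(A) = (0.3400, 0.3000, 0.3600), p(B) = (0.3100, 0.3700, 0.3200).
H(A,B) = 2.9262 bits; H(A) = 1.5809 bits.
H(B|A) = 2.9262 − 1.5809 = 1.345 bits.

1.345 bits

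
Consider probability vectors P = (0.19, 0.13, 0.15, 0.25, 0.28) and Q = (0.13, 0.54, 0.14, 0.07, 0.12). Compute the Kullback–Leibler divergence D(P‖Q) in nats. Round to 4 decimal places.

D(P‖Q) = Σ p·ln(p/q).
  0.19·ln(0.19/0.13) = 0.07210
  0.13·ln(0.13/0.54) = -0.18512
  0.15·ln(0.15/0.14) = 0.01035
  0.25·ln(0.25/0.07) = 0.31824
  0.28·ln(0.28/0.12) = 0.23724
D(P‖Q) = 0.4528 nats.

0.4528 nats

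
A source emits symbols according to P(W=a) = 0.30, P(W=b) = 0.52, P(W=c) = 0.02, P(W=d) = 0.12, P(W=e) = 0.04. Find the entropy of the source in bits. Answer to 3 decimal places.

H(W) = −Σ p·log₂ p.
  −(0.30)·log₂(0.30) = 0.5211
  −(0.52)·log₂(0.52) = 0.4906
  −(0.02)·log₂(0.02) = 0.1129
  −(0.12)·log₂(0.12) = 0.3671
  −(0.04)·log₂(0.04) = 0.1858
Sum: 0.5211 + 0.4906 + 0.1129 + 0.3671 + 0.1858 = 1.677 bits.

1.677 bits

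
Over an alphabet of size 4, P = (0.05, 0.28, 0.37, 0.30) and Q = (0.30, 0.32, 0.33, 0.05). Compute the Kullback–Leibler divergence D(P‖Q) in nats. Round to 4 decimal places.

0.4529 nats

D(P‖Q) = Σ p·ln(p/q).
  0.05·ln(0.05/0.30) = -0.08959
  0.28·ln(0.28/0.32) = -0.03739
  0.37·ln(0.37/0.33) = 0.04233
  0.30·ln(0.30/0.05) = 0.53753
D(P‖Q) = 0.4529 nats.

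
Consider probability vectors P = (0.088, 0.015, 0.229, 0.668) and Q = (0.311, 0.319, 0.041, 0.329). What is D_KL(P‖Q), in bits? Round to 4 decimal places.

1.0244 bits

D(P‖Q) = Σ p·log₂(p/q).
  0.088·log₂(0.088/0.311) = -0.16028
  0.015·log₂(0.015/0.319) = -0.06616
  0.229·log₂(0.229/0.041) = 0.56830
  0.668·log₂(0.668/0.329) = 0.68254
D(P‖Q) = 1.0244 bits.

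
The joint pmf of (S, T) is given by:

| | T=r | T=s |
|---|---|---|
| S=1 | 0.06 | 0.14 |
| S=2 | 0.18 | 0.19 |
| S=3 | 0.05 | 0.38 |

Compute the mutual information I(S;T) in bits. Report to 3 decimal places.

Marginals: p(S) = (0.2000, 0.3700, 0.4300), p(T) = (0.2900, 0.7100).
I(S;T) = H(S) + H(T) − H(S,T).
H(S) = 1.5187, H(T) = 0.8687, H(S,T) = 2.2877.
I(S;T) = 1.5187 + 0.8687 − 2.2877 = 0.100 bits.

0.100 bits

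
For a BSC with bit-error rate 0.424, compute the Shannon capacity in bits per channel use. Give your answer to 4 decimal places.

Binary symmetric channel: C = 1 − h₂(ε) where h₂ is the binary entropy function.
h₂(0.424) = −0.424·log₂0.424 − 0.576·log₂0.576 = 0.9833.
C = 1 − 0.9833 = 0.0167 bits per channel use.

0.0167 bits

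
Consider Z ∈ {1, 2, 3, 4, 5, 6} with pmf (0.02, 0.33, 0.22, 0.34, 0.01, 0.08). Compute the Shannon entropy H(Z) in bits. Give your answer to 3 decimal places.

2.008 bits

H(Z) = −Σ p·log₂ p.
  −(0.02)·log₂(0.02) = 0.1129
  −(0.33)·log₂(0.33) = 0.5278
  −(0.22)·log₂(0.22) = 0.4806
  −(0.34)·log₂(0.34) = 0.5292
  −(0.01)·log₂(0.01) = 0.0664
  −(0.08)·log₂(0.08) = 0.2915
Sum: 0.1129 + 0.5278 + 0.4806 + 0.5292 + 0.0664 + 0.2915 = 2.008 bits.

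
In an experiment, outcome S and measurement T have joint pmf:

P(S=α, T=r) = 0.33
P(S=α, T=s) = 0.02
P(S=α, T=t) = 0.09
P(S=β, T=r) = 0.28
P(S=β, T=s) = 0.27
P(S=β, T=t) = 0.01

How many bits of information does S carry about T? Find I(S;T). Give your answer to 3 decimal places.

0.231 bits

Marginals: p(S) = (0.4400, 0.5600), p(T) = (0.6100, 0.2900, 0.1000).
I(S;T) = H(S) + H(T) − H(S,T).
H(S) = 0.9896, H(T) = 1.2851, H(S,T) = 2.0440.
I(S;T) = 0.9896 + 1.2851 − 2.0440 = 0.231 bits.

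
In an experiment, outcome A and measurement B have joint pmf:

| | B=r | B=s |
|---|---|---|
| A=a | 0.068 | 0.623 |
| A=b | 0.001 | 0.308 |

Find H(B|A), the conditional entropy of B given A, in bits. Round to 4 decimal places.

Chain rule: H(B|A) = H(A,B) − H(A).
Marginals: p(A) = (0.6910, 0.3090), p(B) = (0.0690, 0.9310).
H(A,B) = 1.2223 bits; H(A) = 0.8920 bits.
H(B|A) = 1.2223 − 0.8920 = 0.3303 bits.

0.3303 bits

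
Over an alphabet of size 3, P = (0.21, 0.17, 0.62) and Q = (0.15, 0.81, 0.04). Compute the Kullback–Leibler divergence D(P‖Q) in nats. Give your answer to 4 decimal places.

D(P‖Q) = Σ p·ln(p/q).
  0.21·ln(0.21/0.15) = 0.07066
  0.17·ln(0.17/0.81) = -0.26541
  0.62·ln(0.62/0.04) = 1.69932
D(P‖Q) = 1.5046 nats.

1.5046 nats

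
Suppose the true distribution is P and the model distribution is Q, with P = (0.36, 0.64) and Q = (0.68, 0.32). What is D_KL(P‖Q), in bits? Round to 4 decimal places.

0.3097 bits

D(P‖Q) = Σ p·log₂(p/q).
  0.36·log₂(0.36/0.68) = -0.33031
  0.64·log₂(0.64/0.32) = 0.64000
D(P‖Q) = 0.3097 bits.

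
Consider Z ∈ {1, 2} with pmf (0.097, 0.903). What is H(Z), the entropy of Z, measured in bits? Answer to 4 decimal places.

0.4594 bits

H(Z) = −Σ p·log₂ p.
  −(0.097)·log₂(0.097) = 0.32649
  −(0.903)·log₂(0.903) = 0.13292
Sum: 0.32649 + 0.13292 = 0.4594 bits.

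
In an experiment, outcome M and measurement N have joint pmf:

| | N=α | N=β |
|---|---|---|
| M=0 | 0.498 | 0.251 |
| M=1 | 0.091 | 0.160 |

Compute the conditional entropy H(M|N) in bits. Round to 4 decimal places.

0.7621 bits

Chain rule: H(M|N) = H(M,N) − H(N).
Marginals: p(M) = (0.7490, 0.2510), p(N) = (0.5890, 0.4110).
H(M,N) = 1.7391 bits; H(N) = 0.9770 bits.
H(M|N) = 1.7391 − 0.9770 = 0.7621 bits.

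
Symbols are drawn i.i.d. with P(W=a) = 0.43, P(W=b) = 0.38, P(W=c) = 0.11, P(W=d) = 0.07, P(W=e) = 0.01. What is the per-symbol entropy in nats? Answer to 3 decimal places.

H(W) = −Σ p·ln p.
  −(0.43)·ln(0.43) = 0.3629
  −(0.38)·ln(0.38) = 0.3677
  −(0.11)·ln(0.11) = 0.2428
  −(0.07)·ln(0.07) = 0.1861
  −(0.01)·ln(0.01) = 0.0461
Sum: 0.3629 + 0.3677 + 0.2428 + 0.1861 + 0.0461 = 1.206 nats.

1.206 nats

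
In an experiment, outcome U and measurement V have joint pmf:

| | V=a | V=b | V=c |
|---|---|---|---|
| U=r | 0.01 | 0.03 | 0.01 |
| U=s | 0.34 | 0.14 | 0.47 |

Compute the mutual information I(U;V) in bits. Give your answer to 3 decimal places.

Marginals: p(U) = (0.0500, 0.9500), p(V) = (0.3500, 0.1700, 0.4800).
I(U;V) = H(U) + H(V) − H(U,V).
H(U) = 0.2864, H(V) = 1.4730, H(U,V) = 1.7229.
I(U;V) = 0.2864 + 1.4730 − 1.7229 = 0.036 bits.

0.036 bits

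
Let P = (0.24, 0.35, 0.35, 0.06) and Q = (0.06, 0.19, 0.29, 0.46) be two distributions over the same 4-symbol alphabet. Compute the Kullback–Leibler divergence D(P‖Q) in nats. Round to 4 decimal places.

0.4901 nats

D(P‖Q) = Σ p·ln(p/q).
  0.24·ln(0.24/0.06) = 0.33271
  0.35·ln(0.35/0.19) = 0.21382
  0.35·ln(0.35/0.29) = 0.06582
  0.06·ln(0.06/0.46) = -0.12221
D(P‖Q) = 0.4901 nats.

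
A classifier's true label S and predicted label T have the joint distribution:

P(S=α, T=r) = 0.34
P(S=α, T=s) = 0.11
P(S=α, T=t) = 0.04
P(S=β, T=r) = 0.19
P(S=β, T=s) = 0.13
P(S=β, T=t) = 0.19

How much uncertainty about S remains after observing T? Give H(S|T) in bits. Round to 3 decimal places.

0.891 bits

Marginals: p(S) = (0.4900, 0.5100), p(T) = (0.5300, 0.2400, 0.2300).
H(S|T) = Σ p(T) · H(S|T=·).
  T=r: p=0.5300, H(S|T=r) = 0.9414
  T=s: p=0.2400, H(S|T=s) = 0.9950
  T=t: p=0.2300, H(S|T=t) = 0.6666
Weighted sum = 0.891 bits.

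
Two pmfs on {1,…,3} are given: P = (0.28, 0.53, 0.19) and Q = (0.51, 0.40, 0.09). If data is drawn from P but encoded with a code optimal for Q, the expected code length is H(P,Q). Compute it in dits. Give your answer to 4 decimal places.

0.4915 dits

H(P,Q) = −Σ p·log₁₀ q.
  −0.28·log₁₀(0.51) = 0.08188
  −0.53·log₁₀(0.40) = 0.21091
  −0.19·log₁₀(0.09) = 0.19869
H(P,Q) = 0.4915 dits.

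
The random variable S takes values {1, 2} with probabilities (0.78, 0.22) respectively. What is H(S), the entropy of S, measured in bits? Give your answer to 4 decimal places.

0.7602 bits

H(S) = −Σ p·log₂ p.
  −(0.78)·log₂(0.78) = 0.27959
  −(0.22)·log₂(0.22) = 0.48057
Sum: 0.27959 + 0.48057 = 0.7602 bits.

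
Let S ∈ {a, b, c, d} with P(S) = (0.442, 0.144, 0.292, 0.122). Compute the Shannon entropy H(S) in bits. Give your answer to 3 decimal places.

H(S) = −Σ p·log₂ p.
  −(0.442)·log₂(0.442) = 0.5206
  −(0.144)·log₂(0.144) = 0.4026
  −(0.292)·log₂(0.292) = 0.5186
  −(0.122)·log₂(0.122) = 0.3703
Sum: 0.5206 + 0.4026 + 0.5186 + 0.3703 = 1.812 bits.

1.812 bits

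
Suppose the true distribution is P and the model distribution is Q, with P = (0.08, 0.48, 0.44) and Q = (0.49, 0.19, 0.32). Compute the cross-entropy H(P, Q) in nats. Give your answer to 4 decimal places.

H(P,Q) = −Σ p·ln q.
  −0.08·ln(0.49) = 0.05707
  −0.48·ln(0.19) = 0.79715
  −0.44·ln(0.32) = 0.50135
H(P,Q) = 1.3556 nats.

1.3556 nats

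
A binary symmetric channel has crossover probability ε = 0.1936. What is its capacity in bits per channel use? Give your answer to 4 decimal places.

Binary symmetric channel: C = 1 − h₂(ε) where h₂ is the binary entropy function.
h₂(0.1936) = −0.1936·log₂0.1936 − 0.8064·log₂0.8064 = 0.7089.
C = 1 − 0.7089 = 0.2911 bits per channel use.

0.2911 bits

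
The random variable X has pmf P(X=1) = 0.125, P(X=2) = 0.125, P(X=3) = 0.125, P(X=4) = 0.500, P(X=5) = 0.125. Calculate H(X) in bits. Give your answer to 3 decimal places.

2.000 bits

H(X) = −Σ p·log₂ p.
  −(0.125)·log₂(0.125) = 0.3750
  −(0.125)·log₂(0.125) = 0.3750
  −(0.125)·log₂(0.125) = 0.3750
  −(0.500)·log₂(0.500) = 0.5000
  −(0.125)·log₂(0.125) = 0.3750
Sum: 0.3750 + 0.3750 + 0.3750 + 0.5000 + 0.3750 = 2.000 bits.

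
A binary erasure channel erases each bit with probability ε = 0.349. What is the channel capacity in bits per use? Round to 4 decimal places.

0.6510 bits

Binary erasure channel: capacity C = 1 − ε.
C = 1 − 0.349 = 0.6510 bits per channel use.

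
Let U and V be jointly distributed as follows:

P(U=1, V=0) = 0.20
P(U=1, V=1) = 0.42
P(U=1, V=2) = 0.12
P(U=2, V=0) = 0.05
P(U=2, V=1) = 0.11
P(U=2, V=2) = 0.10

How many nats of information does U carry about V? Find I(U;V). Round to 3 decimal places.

0.026 nats

Marginals: p(U) = (0.7400, 0.2600), p(V) = (0.2500, 0.5300, 0.2200).
I(U;V) = H(U) + H(V) − H(U,V).
H(U) = 0.5731, H(V) = 1.0162, H(U,V) = 1.5635.
I(U;V) = 0.5731 + 1.0162 − 1.5635 = 0.026 nats.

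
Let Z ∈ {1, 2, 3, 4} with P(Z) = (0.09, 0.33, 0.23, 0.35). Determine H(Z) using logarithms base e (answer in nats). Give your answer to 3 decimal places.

H(Z) = −Σ p·ln p.
  −(0.09)·ln(0.09) = 0.2167
  −(0.33)·ln(0.33) = 0.3659
  −(0.23)·ln(0.23) = 0.3380
  −(0.35)·ln(0.35) = 0.3674
Sum: 0.2167 + 0.3659 + 0.3380 + 0.3674 = 1.288 nats.

1.288 nats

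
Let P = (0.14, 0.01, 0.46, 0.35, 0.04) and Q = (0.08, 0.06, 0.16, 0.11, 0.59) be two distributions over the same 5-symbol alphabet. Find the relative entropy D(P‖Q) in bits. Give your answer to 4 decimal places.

D(P‖Q) = Σ p·log₂(p/q).
  0.14·log₂(0.14/0.08) = 0.11303
  0.01·log₂(0.01/0.06) = -0.02585
  0.46·log₂(0.46/0.16) = 0.70084
  0.35·log₂(0.35/0.11) = 0.58445
  0.04·log₂(0.04/0.59) = -0.15531
D(P‖Q) = 1.2172 bits.

1.2172 bits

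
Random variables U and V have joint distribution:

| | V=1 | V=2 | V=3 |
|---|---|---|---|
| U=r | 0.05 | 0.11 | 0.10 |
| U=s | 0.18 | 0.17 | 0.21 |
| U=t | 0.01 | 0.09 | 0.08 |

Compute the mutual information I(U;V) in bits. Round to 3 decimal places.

Marginals: p(U) = (0.2600, 0.5600, 0.1800), p(V) = (0.2400, 0.3700, 0.3900).
I(U;V) = H(U) + H(V) − H(U,V).
H(U) = 1.4190, H(V) = 1.5547, H(U,V) = 2.9219.
I(U;V) = 1.4190 + 1.5547 − 2.9219 = 0.052 bits.

0.052 bits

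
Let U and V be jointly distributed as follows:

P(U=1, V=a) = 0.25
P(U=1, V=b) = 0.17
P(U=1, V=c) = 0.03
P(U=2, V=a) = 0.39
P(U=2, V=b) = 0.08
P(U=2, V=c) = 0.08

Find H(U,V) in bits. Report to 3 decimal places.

2.199 bits

H(U,V) = −Σ p(x,y)·log₂ p(x,y) over all 6 cells.
  cell (1,a): −0.25·log₂0.25 = 0.5000
  cell (1,b): −0.17·log₂0.17 = 0.4346
  cell (1,c): −0.03·log₂0.03 = 0.1518
  cell (2,a): −0.39·log₂0.39 = 0.5298
  cell (2,b): −0.08·log₂0.08 = 0.2915
  cell (2,c): −0.08·log₂0.08 = 0.2915
Sum = 2.199 bits.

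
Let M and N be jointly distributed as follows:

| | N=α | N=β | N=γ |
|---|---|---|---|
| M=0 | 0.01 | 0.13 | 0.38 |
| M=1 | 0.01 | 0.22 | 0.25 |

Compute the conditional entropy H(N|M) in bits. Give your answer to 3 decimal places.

Chain rule: H(N|M) = H(M,N) − H(M).
Marginals: p(M) = (0.5200, 0.4800), p(N) = (0.0200, 0.3500, 0.6300).
H(M,N) = 2.0265 bits; H(M) = 0.9988 bits.
H(N|M) = 2.0265 − 0.9988 = 1.028 bits.

1.028 bits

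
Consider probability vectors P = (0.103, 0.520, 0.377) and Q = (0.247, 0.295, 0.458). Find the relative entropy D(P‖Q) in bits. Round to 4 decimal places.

D(P‖Q) = Σ p·log₂(p/q).
  0.103·log₂(0.103/0.247) = -0.12997
  0.520·log₂(0.520/0.295) = 0.42525
  0.377·log₂(0.377/0.458) = -0.10586
D(P‖Q) = 0.1894 bits.

0.1894 bits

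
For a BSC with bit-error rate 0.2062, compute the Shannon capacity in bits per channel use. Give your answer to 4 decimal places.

0.2658 bits

Binary symmetric channel: C = 1 − h₂(ε) where h₂ is the binary entropy function.
h₂(0.2062) = −0.2062·log₂0.2062 − 0.7938·log₂0.7938 = 0.7342.
C = 1 − 0.7342 = 0.2658 bits per channel use.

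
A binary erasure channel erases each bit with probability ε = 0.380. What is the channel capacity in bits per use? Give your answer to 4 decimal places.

Binary erasure channel: capacity C = 1 − ε.
C = 1 − 0.380 = 0.6200 bits per channel use.

0.6200 bits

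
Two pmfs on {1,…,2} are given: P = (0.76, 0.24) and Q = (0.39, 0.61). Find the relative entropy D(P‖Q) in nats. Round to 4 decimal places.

D(P‖Q) = Σ p·ln(p/q).
  0.76·ln(0.76/0.39) = 0.50705
  0.24·ln(0.24/0.61) = -0.22388
D(P‖Q) = 0.2832 nats.

0.2832 nats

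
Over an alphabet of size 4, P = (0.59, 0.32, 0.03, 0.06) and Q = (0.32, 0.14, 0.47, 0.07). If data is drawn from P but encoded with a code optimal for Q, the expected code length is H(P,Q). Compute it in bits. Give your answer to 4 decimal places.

2.1404 bits

H(P,Q) = −Σ p·log₂ q.
  −0.59·log₂(0.32) = 0.96988
  −0.32·log₂(0.14) = 0.90768
  −0.03·log₂(0.47) = 0.03268
  −0.06·log₂(0.07) = 0.23019
H(P,Q) = 2.1404 bits.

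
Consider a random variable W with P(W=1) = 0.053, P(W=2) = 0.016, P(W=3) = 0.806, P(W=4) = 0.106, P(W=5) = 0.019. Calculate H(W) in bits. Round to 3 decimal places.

H(W) = −Σ p·log₂ p.
  −(0.053)·log₂(0.053) = 0.2246
  −(0.016)·log₂(0.016) = 0.0955
  −(0.806)·log₂(0.806) = 0.2508
  −(0.106)·log₂(0.106) = 0.3432
  −(0.019)·log₂(0.019) = 0.1086
Sum: 0.2246 + 0.0955 + 0.2508 + 0.3432 + 0.1086 = 1.023 bits.

1.023 bits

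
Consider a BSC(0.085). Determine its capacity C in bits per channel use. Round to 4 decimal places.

0.5804 bits

Binary symmetric channel: C = 1 − h₂(ε) where h₂ is the binary entropy function.
h₂(0.085) = −0.085·log₂0.085 − 0.915·log₂0.915 = 0.4196.
C = 1 − 0.4196 = 0.5804 bits per channel use.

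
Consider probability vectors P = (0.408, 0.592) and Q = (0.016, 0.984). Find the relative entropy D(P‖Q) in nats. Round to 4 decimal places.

1.0206 nats

D(P‖Q) = Σ p·ln(p/q).
  0.408·ln(0.408/0.016) = 1.32138
  0.592·ln(0.592/0.984) = -0.30081
D(P‖Q) = 1.0206 nats.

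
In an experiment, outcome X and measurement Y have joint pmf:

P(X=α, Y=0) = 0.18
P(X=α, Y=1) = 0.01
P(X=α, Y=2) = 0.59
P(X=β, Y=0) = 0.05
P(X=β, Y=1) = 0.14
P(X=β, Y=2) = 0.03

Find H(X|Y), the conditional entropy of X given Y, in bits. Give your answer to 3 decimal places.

Marginals: p(X) = (0.7800, 0.2200), p(Y) = (0.2300, 0.1500, 0.6200).
H(X|Y) = Σ p(Y) · H(X|Y=·).
  Y=0: p=0.2300, H(X|Y=0) = 0.7554
  Y=1: p=0.1500, H(X|Y=1) = 0.3534
  Y=2: p=0.6200, H(X|Y=2) = 0.2795
Weighted sum = 0.400 bits.

0.400 bits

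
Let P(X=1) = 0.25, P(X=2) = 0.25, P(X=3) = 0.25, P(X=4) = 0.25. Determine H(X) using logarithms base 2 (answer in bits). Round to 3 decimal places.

2.000 bits

H(X) = −Σ p·log₂ p.
  −(0.25)·log₂(0.25) = 0.5000
  −(0.25)·log₂(0.25) = 0.5000
  −(0.25)·log₂(0.25) = 0.5000
  −(0.25)·log₂(0.25) = 0.5000
Sum: 0.5000 + 0.5000 + 0.5000 + 0.5000 = 2.000 bits.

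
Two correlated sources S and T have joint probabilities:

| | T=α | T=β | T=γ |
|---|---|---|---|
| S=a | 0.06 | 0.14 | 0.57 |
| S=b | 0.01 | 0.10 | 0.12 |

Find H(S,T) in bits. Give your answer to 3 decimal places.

H(S,T) = −Σ p(x,y)·log₂ p(x,y) over all 6 cells.
  cell (a,α): −0.06·log₂0.06 = 0.2435
  cell (a,β): −0.14·log₂0.14 = 0.3971
  cell (a,γ): −0.57·log₂0.57 = 0.4623
  cell (b,α): −0.01·log₂0.01 = 0.0664
  cell (b,β): −0.10·log₂0.10 = 0.3322
  cell (b,γ): −0.12·log₂0.12 = 0.3671
Sum = 1.869 bits.

1.869 bits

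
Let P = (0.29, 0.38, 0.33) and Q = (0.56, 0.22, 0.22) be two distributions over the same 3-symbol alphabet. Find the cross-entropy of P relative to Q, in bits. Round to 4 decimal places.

1.7935 bits

H(P,Q) = −Σ p·log₂ q.
  −0.29·log₂(0.56) = 0.24259
  −0.38·log₂(0.22) = 0.83008
  −0.33·log₂(0.22) = 0.72086
H(P,Q) = 1.7935 bits.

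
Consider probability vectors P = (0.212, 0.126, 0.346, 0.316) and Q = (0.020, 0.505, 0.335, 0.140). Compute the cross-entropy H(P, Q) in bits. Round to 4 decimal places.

2.7629 bits

H(P,Q) = −Σ p·log₂ q.
  −0.212·log₂(0.020) = 1.19650
  −0.126·log₂(0.505) = 0.12419
  −0.346·log₂(0.335) = 0.54591
  −0.316·log₂(0.140) = 0.89633
H(P,Q) = 2.7629 bits.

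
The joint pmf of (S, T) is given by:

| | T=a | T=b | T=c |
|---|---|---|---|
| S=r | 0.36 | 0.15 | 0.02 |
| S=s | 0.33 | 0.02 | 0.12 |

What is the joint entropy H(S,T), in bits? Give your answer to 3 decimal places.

2.062 bits

H(S,T) = −Σ p(x,y)·log₂ p(x,y) over all 6 cells.
  cell (r,a): −0.36·log₂0.36 = 0.5306
  cell (r,b): −0.15·log₂0.15 = 0.4105
  cell (r,c): −0.02·log₂0.02 = 0.1129
  cell (s,a): −0.33·log₂0.33 = 0.5278
  cell (s,b): −0.02·log₂0.02 = 0.1129
  cell (s,c): −0.12·log₂0.12 = 0.3671
Sum = 2.062 bits.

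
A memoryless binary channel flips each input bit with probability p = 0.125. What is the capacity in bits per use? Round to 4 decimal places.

Binary symmetric channel: C = 1 − h₂(ε) where h₂ is the binary entropy function.
h₂(0.125) = −0.125·log₂0.125 − 0.875·log₂0.875 = 0.5436.
C = 1 − 0.5436 = 0.4564 bits per channel use.

0.4564 bits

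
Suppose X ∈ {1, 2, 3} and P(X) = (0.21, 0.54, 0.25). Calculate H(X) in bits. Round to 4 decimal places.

1.4529 bits

H(X) = −Σ p·log₂ p.
  −(0.21)·log₂(0.21) = 0.47282
  −(0.54)·log₂(0.54) = 0.48004
  −(0.25)·log₂(0.25) = 0.50000
Sum: 0.47282 + 0.48004 + 0.50000 = 1.4529 bits.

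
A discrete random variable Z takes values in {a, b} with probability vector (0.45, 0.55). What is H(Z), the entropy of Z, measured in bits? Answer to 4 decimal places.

H(Z) = −Σ p·log₂ p.
  −(0.45)·log₂(0.45) = 0.51840
  −(0.55)·log₂(0.55) = 0.47437
Sum: 0.51840 + 0.47437 = 0.9928 bits.

0.9928 bits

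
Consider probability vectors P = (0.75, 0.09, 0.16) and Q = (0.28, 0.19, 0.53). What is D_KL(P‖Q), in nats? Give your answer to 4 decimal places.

0.4801 nats

D(P‖Q) = Σ p·ln(p/q).
  0.75·ln(0.75/0.28) = 0.73896
  0.09·ln(0.09/0.19) = -0.06725
  0.16·ln(0.16/0.53) = -0.19163
D(P‖Q) = 0.4801 nats.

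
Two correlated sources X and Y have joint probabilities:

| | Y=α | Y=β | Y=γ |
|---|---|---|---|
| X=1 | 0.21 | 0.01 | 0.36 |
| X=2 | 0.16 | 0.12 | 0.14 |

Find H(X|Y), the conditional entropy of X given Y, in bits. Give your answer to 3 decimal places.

0.844 bits

Chain rule: H(X|Y) = H(X,Y) − H(Y).
Marginals: p(X) = (0.5800, 0.4200), p(Y) = (0.3700, 0.1300, 0.5000).
H(X,Y) = 2.2571 bits; H(Y) = 1.4134 bits.
H(X|Y) = 2.2571 − 1.4134 = 0.844 bits.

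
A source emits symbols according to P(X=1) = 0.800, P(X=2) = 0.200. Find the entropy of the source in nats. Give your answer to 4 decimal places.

0.5004 nats

H(X) = −Σ p·ln p.
  −(0.800)·ln(0.800) = 0.17851
  −(0.200)·ln(0.200) = 0.32189
Sum: 0.17851 + 0.32189 = 0.5004 nats.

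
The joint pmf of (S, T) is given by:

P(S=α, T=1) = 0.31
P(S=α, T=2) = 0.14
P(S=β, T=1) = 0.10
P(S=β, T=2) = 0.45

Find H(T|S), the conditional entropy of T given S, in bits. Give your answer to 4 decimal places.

Chain rule: H(T|S) = H(S,T) − H(S).
Marginals: p(S) = (0.4500, 0.5500), p(T) = (0.4100, 0.5900).
H(S,T) = 1.7715 bits; H(S) = 0.9928 bits.
H(T|S) = 1.7715 − 0.9928 = 0.7787 bits.

0.7787 bits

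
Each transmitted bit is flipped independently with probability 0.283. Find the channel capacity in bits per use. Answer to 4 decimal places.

Binary symmetric channel: C = 1 − h₂(ε) where h₂ is the binary entropy function.
h₂(0.283) = −0.283·log₂0.283 − 0.717·log₂0.717 = 0.8595.
C = 1 − 0.8595 = 0.1405 bits per channel use.

0.1405 bits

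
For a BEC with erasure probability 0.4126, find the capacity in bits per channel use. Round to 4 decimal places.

0.5874 bits

Binary erasure channel: capacity C = 1 − ε.
C = 1 − 0.4126 = 0.5874 bits per channel use.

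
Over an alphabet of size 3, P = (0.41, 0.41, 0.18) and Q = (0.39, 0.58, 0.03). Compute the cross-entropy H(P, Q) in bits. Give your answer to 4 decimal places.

1.7898 bits

H(P,Q) = −Σ p·log₂ q.
  −0.41·log₂(0.39) = 0.55697
  −0.41·log₂(0.58) = 0.32221
  −0.18·log₂(0.03) = 0.91060
H(P,Q) = 1.7898 bits.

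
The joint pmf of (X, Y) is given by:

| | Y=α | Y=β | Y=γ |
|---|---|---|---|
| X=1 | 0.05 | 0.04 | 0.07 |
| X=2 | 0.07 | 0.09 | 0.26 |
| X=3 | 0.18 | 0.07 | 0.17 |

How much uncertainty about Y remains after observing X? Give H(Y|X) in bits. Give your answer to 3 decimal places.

1.431 bits

Marginals: p(X) = (0.1600, 0.4200, 0.4200), p(Y) = (0.3000, 0.2000, 0.5000).
H(Y|X) = Σ p(X) · H(Y|X=·).
  X=1: p=0.1600, H(Y|X=1) = 1.5462
  X=2: p=0.4200, H(Y|X=2) = 1.3354
  X=3: p=0.4200, H(Y|X=3) = 1.4829
Weighted sum = 1.431 bits.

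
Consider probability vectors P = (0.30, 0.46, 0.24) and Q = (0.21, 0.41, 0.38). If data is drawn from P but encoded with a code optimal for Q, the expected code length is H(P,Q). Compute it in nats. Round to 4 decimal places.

H(P,Q) = −Σ p·ln q.
  −0.30·ln(0.21) = 0.46819
  −0.46·ln(0.41) = 0.41014
  −0.24·ln(0.38) = 0.23222
H(P,Q) = 1.1105 nats.

1.1105 nats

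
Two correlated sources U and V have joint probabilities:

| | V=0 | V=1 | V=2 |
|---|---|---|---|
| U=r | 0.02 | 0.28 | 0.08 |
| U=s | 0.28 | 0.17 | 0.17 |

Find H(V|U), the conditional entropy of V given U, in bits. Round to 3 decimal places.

Chain rule: H(V|U) = H(U,V) − H(U).
Marginals: p(U) = (0.3800, 0.6200), p(V) = (0.3000, 0.4500, 0.2500).
H(U,V) = 2.3020 bits; H(U) = 0.9580 bits.
H(V|U) = 2.3020 − 0.9580 = 1.344 bits.

1.344 bits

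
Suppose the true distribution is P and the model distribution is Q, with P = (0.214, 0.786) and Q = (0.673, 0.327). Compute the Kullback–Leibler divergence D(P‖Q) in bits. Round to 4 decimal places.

0.6407 bits

D(P‖Q) = Σ p·log₂(p/q).
  0.214·log₂(0.214/0.673) = -0.35374
  0.786·log₂(0.786/0.327) = 0.99448
D(P‖Q) = 0.6407 bits.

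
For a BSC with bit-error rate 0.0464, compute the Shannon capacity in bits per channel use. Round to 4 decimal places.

0.7291 bits

Binary symmetric channel: C = 1 − h₂(ε) where h₂ is the binary entropy function.
h₂(0.0464) = −0.0464·log₂0.0464 − 0.9536·log₂0.9536 = 0.2709.
C = 1 − 0.2709 = 0.7291 bits per channel use.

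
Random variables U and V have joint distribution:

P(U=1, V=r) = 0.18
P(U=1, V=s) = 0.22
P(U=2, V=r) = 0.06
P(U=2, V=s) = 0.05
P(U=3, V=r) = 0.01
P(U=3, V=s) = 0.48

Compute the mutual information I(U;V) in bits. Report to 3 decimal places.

Marginals: p(U) = (0.4000, 0.1100, 0.4900), p(V) = (0.2500, 0.7500).
I(U;V) = Σ p(x,y)·log₂[p(x,y)/(p(x)p(y))].
  (1,r): 0.18·log₂(1.8000) = 0.1526
  (1,s): 0.22·log₂(0.7333) = -0.0984
  (2,r): 0.06·log₂(2.1818) = 0.0675
  (2,s): 0.05·log₂(0.6061) = -0.0361
  (3,r): 0.01·log₂(0.0816) = -0.0361
  (3,s): 0.48·log₂(1.3061) = 0.1849
Sum = 0.234 bits.

0.234 bits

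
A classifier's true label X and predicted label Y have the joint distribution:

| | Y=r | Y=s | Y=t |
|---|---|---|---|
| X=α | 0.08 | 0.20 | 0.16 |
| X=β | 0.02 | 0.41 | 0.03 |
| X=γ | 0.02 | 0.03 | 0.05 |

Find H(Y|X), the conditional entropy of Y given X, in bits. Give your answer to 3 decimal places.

1.083 bits

Marginals: p(X) = (0.4400, 0.4600, 0.1000), p(Y) = (0.1200, 0.6400, 0.2400).
H(Y|X) = Σ p(X) · H(Y|X=·).
  X=α: p=0.4400, H(Y|X=α) = 1.4949
  X=β: p=0.4600, H(Y|X=β) = 0.6015
  X=γ: p=0.1000, H(Y|X=γ) = 1.4855
Weighted sum = 1.083 bits.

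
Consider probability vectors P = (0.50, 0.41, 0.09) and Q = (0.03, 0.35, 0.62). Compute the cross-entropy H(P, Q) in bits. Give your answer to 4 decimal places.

3.2125 bits

H(P,Q) = −Σ p·log₂ q.
  −0.50·log₂(0.03) = 2.52945
  −0.41·log₂(0.35) = 0.62098
  −0.09·log₂(0.62) = 0.06207
H(P,Q) = 3.2125 bits.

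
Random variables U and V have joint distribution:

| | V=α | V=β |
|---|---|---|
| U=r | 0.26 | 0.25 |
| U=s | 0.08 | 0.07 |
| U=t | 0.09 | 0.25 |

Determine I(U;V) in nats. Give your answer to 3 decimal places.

Marginals: p(U) = (0.5100, 0.1500, 0.3400), p(V) = (0.4300, 0.5700).
I(U;V) = Σ p(x,y)·ln[p(x,y)/(p(x)p(y))].
  (r,α): 0.26·ln(1.1856) = 0.0443
  (r,β): 0.25·ln(0.8600) = -0.0377
  (s,α): 0.08·ln(1.2403) = 0.0172
  (s,β): 0.07·ln(0.8187) = -0.0140
  (t,α): 0.09·ln(0.6156) = -0.0437
  (t,β): 0.25·ln(1.2900) = 0.0637
Sum = 0.030 nats.

0.030 nats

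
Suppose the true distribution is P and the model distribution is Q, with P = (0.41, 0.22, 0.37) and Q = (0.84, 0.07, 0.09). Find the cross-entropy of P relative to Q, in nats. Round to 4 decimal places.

1.5475 nats

H(P,Q) = −Σ p·ln q.
  −0.41·ln(0.84) = 0.07148
  −0.22·ln(0.07) = 0.58504
  −0.37·ln(0.09) = 0.89094
H(P,Q) = 1.5475 nats.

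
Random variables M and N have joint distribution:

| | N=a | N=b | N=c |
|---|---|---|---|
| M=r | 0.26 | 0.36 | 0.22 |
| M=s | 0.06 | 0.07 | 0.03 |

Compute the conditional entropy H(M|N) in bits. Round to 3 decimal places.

Chain rule: H(M|N) = H(M,N) − H(N).
Marginals: p(M) = (0.8400, 0.1600), p(N) = (0.3200, 0.4300, 0.2500).
H(M,N) = 2.1803 bits; H(N) = 1.5496 bits.
H(M|N) = 2.1803 − 1.5496 = 0.631 bits.

0.631 bits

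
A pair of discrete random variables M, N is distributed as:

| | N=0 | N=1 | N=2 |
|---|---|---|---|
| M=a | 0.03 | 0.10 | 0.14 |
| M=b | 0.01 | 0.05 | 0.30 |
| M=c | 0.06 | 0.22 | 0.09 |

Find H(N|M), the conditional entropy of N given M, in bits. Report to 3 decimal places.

1.150 bits

Chain rule: H(N|M) = H(M,N) − H(M).
Marginals: p(M) = (0.2700, 0.3600, 0.3700), p(N) = (0.1000, 0.3700, 0.5300).
H(M,N) = 2.7215 bits; H(M) = 1.5714 bits.
H(N|M) = 2.7215 − 1.5714 = 1.150 bits.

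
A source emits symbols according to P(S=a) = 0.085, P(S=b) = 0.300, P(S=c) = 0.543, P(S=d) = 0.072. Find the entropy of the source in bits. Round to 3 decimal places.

H(S) = −Σ p·log₂ p.
  −(0.085)·log₂(0.085) = 0.3023
  −(0.300)·log₂(0.300) = 0.5211
  −(0.543)·log₂(0.543) = 0.4784
  −(0.072)·log₂(0.072) = 0.2733
Sum: 0.3023 + 0.5211 + 0.4784 + 0.2733 = 1.575 bits.

1.575 bits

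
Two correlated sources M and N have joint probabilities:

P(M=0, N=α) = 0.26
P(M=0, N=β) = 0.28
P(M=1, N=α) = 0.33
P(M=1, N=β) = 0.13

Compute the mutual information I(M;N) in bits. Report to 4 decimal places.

0.0419 bits

Marginals: p(M) = (0.5400, 0.4600), p(N) = (0.5900, 0.4100).
I(M;N) = Σ p(x,y)·log₂[p(x,y)/(p(x)p(y))].
  (0,α): 0.26·log₂(0.8161) = -0.07624
  (0,β): 0.28·log₂(1.2647) = 0.09486
  (1,α): 0.33·log₂(1.2159) = 0.09307
  (1,β): 0.13·log₂(0.6893) = -0.06979
Sum = 0.0419 bits.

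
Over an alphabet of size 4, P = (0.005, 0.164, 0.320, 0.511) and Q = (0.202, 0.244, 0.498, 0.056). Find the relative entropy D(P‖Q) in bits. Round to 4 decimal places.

1.3051 bits

D(P‖Q) = Σ p·log₂(p/q).
  0.005·log₂(0.005/0.202) = -0.02668
  0.164·log₂(0.164/0.244) = -0.09400
  0.320·log₂(0.320/0.498) = -0.20418
  0.511·log₂(0.511/0.056) = 1.63000
D(P‖Q) = 1.3051 bits.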